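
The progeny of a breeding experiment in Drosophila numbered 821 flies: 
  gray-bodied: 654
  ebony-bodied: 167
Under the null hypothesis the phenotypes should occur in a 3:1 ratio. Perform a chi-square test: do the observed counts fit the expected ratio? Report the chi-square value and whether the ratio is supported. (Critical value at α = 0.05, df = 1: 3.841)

9.504; not consistent

The 3:1 ratio has 4 parts, so with N = 821 the expected counts are:
  gray-bodied: 821 × 3/4 = 615.75
  ebony-bodied: 821 × 1/4 = 205.25
χ² = Σ (O − E)² / E
  gray-bodied: (654 − 615.75)² / 615.75 = 2.3761
  ebony-bodied: (167 − 205.25)² / 205.25 = 7.1282
χ² = 2.3761 + 7.1282 = 9.5043 ≈ 9.504
Degrees of freedom = 2 − 1 = 1; critical value at α = 0.05 is 3.841.
Since 9.504 > 3.841, we reject the null hypothesis — the data do not fit the 3:1 ratio.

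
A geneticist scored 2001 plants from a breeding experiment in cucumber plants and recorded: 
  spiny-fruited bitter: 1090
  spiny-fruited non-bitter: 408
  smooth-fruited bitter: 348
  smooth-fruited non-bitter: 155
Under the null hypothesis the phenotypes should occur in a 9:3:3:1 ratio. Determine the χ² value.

13.130

The 9:3:3:1 ratio has 16 parts, so with N = 2001 the expected counts are:
  spiny-fruited bitter: 2001 × 9/16 = 1125.5625
  spiny-fruited non-bitter: 2001 × 3/16 = 375.1875
  smooth-fruited bitter: 2001 × 3/16 = 375.1875
  smooth-fruited non-bitter: 2001 × 1/16 = 125.0625
χ² = Σ (O − E)² / E
  spiny-fruited bitter: (1090 − 1125.5625)² / 1125.5625 = 1.1236
  spiny-fruited non-bitter: (408 − 375.1875)² / 375.1875 = 2.8697
  smooth-fruited bitter: (348 − 375.1875)² / 375.1875 = 1.9701
  smooth-fruited non-bitter: (155 − 125.0625)² / 125.0625 = 7.1664
χ² = 1.1236 + 2.8697 + 1.9701 + 7.1664 = 13.1298 ≈ 13.130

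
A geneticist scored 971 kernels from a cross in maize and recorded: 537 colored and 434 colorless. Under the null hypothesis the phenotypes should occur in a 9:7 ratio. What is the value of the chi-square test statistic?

The 9:7 ratio has 16 parts, so with N = 971 the expected counts are:
  colored: 971 × 9/16 = 546.1875
  colorless: 971 × 7/16 = 424.8125
χ² = Σ (O − E)² / E
  colored: (537 − 546.1875)² / 546.1875 = 0.1545
  colorless: (434 − 424.8125)² / 424.8125 = 0.1987
χ² = 0.1545 + 0.1987 = 0.3532 ≈ 0.353

0.353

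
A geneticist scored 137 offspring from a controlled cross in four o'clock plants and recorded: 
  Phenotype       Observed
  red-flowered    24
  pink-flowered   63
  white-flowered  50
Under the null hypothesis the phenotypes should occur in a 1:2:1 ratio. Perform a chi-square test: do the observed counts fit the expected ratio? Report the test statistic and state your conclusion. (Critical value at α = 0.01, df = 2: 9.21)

10.752; not consistent

Expected counts for N = 137 under a 1:2:1 ratio (total parts = 4):
  red-flowered: 137 × 1/4 = 34.25
  pink-flowered: 137 × 2/4 = 68.5
  white-flowered: 137 × 1/4 = 34.25
χ² = Σ (O − E)² / E
  red-flowered: (24 − 34.25)² / 34.25 = 3.0675
  pink-flowered: (63 − 68.5)² / 68.5 = 0.4416
  white-flowered: (50 − 34.25)² / 34.25 = 7.2427
χ² = 3.0675 + 0.4416 + 7.2427 = 10.7518 ≈ 10.752
Degrees of freedom = 3 − 1 = 2; critical value at α = 0.01 is 9.21.
Since 10.752 > 9.21, we reject the null hypothesis — the data do not fit the 1:2:1 ratio.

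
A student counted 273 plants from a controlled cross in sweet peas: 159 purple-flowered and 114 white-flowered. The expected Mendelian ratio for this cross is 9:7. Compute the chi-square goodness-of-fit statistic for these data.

Expected counts for N = 273 under a 9:7 ratio (total parts = 16):
  purple-flowered: 273 × 9/16 = 153.5625
  white-flowered: 273 × 7/16 = 119.4375
χ² = Σ (O − E)² / E
  purple-flowered: (159 − 153.5625)² / 153.5625 = 0.1925
  white-flowered: (114 − 119.4375)² / 119.4375 = 0.2475
χ² = 0.1925 + 0.2475 = 0.440

0.440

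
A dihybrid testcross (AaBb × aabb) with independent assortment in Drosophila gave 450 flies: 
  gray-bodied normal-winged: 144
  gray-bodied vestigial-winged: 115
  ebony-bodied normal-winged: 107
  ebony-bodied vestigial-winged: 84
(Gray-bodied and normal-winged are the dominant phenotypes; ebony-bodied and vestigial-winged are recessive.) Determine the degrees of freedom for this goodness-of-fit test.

A dihybrid testcross with independent assortment gives a 1:1:1:1 ratio.
A goodness-of-fit test with 4 phenotype classes has df = 4 − 1 = 3.

3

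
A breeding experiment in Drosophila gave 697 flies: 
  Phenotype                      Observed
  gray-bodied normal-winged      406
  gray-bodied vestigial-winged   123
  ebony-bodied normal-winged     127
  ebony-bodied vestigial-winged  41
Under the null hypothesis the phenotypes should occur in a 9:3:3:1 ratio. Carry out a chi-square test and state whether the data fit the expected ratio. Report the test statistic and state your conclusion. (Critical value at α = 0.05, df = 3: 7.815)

Expected counts for N = 697 under a 9:3:3:1 ratio (total parts = 16):
  gray-bodied normal-winged: 697 × 9/16 = 392.0625
  gray-bodied vestigial-winged: 697 × 3/16 = 130.6875
  ebony-bodied normal-winged: 697 × 3/16 = 130.6875
  ebony-bodied vestigial-winged: 697 × 1/16 = 43.5625
χ² = Σ (O − E)² / E
  gray-bodied normal-winged: (406 − 392.0625)² / 392.0625 = 0.4955
  gray-bodied vestigial-winged: (123 − 130.6875)² / 130.6875 = 0.4522
  ebony-bodied normal-winged: (127 − 130.6875)² / 130.6875 = 0.1040
  ebony-bodied vestigial-winged: (41 − 43.5625)² / 43.5625 = 0.1507
χ² = 0.4955 + 0.4522 + 0.1040 + 0.1507 = 1.2024 ≈ 1.202
Degrees of freedom = 4 − 1 = 3; critical value at α = 0.05 is 7.815.
Since 1.202 < 7.815, we fail to reject the null hypothesis — the data are consistent with the 9:3:3:1 ratio.

1.202; consistent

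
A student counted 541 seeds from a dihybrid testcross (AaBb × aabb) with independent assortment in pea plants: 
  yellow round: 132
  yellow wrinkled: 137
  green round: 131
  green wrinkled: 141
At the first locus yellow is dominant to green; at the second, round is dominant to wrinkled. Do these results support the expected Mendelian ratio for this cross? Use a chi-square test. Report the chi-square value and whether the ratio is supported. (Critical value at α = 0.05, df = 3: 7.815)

0.479; consistent

A dihybrid testcross with independent assortment gives a 1:1:1:1 ratio.
Expected counts for N = 541 under a 1:1:1:1 ratio (total parts = 4):
  yellow round: 541 × 1/4 = 135.25
  yellow wrinkled: 541 × 1/4 = 135.25
  green round: 541 × 1/4 = 135.25
  green wrinkled: 541 × 1/4 = 135.25
χ² = Σ (O − E)² / E
  yellow round: (132 − 135.25)² / 135.25 = 0.0781
  yellow wrinkled: (137 − 135.25)² / 135.25 = 0.0226
  green round: (131 − 135.25)² / 135.25 = 0.1335
  green wrinkled: (141 − 135.25)² / 135.25 = 0.2445
χ² = 0.0781 + 0.0226 + 0.1335 + 0.2445 = 0.4787 ≈ 0.479
Degrees of freedom = 4 − 1 = 3; critical value at α = 0.05 is 7.815.
Since 0.479 < 7.815, we fail to reject the null hypothesis — the data are consistent with the 1:1:1:1 ratio.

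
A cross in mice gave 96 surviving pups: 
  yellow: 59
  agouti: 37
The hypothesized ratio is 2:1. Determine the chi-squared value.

Expected counts for N = 96 under a 2:1 ratio (total parts = 3):
  yellow: 96 × 2/3 = 64
  agouti: 96 × 1/3 = 32
χ² = Σ (O − E)² / E
  yellow: (59 − 64)² / 64 = 0.3906
  agouti: (37 − 32)² / 32 = 0.7812
χ² = 0.3906 + 0.7812 = 1.1718 ≈ 1.172

1.172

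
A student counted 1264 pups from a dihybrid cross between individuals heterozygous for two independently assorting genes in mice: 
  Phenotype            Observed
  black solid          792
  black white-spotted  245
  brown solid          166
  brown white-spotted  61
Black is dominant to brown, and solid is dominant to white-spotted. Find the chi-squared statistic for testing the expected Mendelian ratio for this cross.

34.869

A dihybrid F₂ with independent assortment and complete dominance at both loci gives a 9:3:3:1 phenotypic ratio.
Expected counts for N = 1264 under a 9:3:3:1 ratio (total parts = 16):
  black solid: 1264 × 9/16 = 711
  black white-spotted: 1264 × 3/16 = 237
  brown solid: 1264 × 3/16 = 237
  brown white-spotted: 1264 × 1/16 = 79
χ² = Σ (O − E)² / E
  black solid: (792 − 711)² / 711 = 9.2278
  black white-spotted: (245 − 237)² / 237 = 0.2700
  brown solid: (166 − 237)² / 237 = 21.2700
  brown white-spotted: (61 − 79)² / 79 = 4.1013
χ² = 9.2278 + 0.2700 + 21.2700 + 4.1013 = 34.8691 ≈ 34.869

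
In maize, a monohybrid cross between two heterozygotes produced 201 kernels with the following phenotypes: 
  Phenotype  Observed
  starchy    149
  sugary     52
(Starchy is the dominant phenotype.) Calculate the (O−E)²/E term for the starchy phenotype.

For a monohybrid cross between heterozygotes with complete dominance, the expected phenotypic ratio is 3:1.
Total ratio parts = 4. Expected numbers out of 201:
  starchy: 201 × 3/4 = 150.75
  sugary: 201 × 1/4 = 50.25
Contribution of starchy: (149 − 150.75)² / 150.75 = 0.0203

0.020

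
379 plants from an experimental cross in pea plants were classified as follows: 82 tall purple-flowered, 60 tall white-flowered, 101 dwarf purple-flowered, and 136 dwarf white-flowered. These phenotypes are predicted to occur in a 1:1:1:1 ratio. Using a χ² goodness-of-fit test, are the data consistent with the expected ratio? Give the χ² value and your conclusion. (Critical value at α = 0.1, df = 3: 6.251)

Total ratio parts = 4. Expected numbers out of 379:
  tall purple-flowered: 379 × 1/4 = 94.75
  tall white-flowered: 379 × 1/4 = 94.75
  dwarf purple-flowered: 379 × 1/4 = 94.75
  dwarf white-flowered: 379 × 1/4 = 94.75
χ² = Σ (O − E)² / E
  tall purple-flowered: (82 − 94.75)² / 94.75 = 1.7157
  tall white-flowered: (60 − 94.75)² / 94.75 = 12.7447
  dwarf purple-flowered: (101 − 94.75)² / 94.75 = 0.4123
  dwarf white-flowered: (136 − 94.75)² / 94.75 = 17.9584
χ² = 1.7157 + 12.7447 + 0.4123 + 17.9584 = 32.8311 ≈ 32.831
Degrees of freedom = 4 − 1 = 3; critical value at α = 0.1 is 6.251.
Since 32.831 > 6.251, we reject the null hypothesis — the data do not fit the 1:1:1:1 ratio.

32.831; not consistent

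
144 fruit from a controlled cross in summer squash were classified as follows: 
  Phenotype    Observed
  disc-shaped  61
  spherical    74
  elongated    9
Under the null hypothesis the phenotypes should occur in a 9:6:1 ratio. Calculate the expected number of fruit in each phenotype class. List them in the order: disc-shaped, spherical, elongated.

81, 54, 9

The 9:6:1 ratio has 16 parts, so with N = 144 the expected counts are:
  disc-shaped: 144 × 9/16 = 81
  spherical: 144 × 6/16 = 54
  elongated: 144 × 1/16 = 9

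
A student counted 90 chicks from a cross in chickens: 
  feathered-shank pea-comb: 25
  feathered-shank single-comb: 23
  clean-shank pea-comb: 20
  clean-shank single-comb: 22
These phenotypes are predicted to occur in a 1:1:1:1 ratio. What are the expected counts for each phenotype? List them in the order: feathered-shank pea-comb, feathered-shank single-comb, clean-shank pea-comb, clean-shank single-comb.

Total ratio parts = 4. Expected numbers out of 90:
  feathered-shank pea-comb: 90 × 1/4 = 22.5
  feathered-shank single-comb: 90 × 1/4 = 22.5
  clean-shank pea-comb: 90 × 1/4 = 22.5
  clean-shank single-comb: 90 × 1/4 = 22.5

22.5, 22.5, 22.5, 22.5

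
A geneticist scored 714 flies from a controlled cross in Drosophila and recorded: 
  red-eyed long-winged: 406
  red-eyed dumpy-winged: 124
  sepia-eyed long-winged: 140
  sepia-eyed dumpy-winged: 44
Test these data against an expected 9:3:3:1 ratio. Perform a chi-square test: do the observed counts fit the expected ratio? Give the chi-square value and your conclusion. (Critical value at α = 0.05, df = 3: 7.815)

1.065; consistent

The 9:3:3:1 ratio has 16 parts, so with N = 714 the expected counts are:
  red-eyed long-winged: 714 × 9/16 = 401.625
  red-eyed dumpy-winged: 714 × 3/16 = 133.875
  sepia-eyed long-winged: 714 × 3/16 = 133.875
  sepia-eyed dumpy-winged: 714 × 1/16 = 44.625
χ² = Σ (O − E)² / E
  red-eyed long-winged: (406 − 401.625)² / 401.625 = 0.0477
  red-eyed dumpy-winged: (124 − 133.875)² / 133.875 = 0.7284
  sepia-eyed long-winged: (140 − 133.875)² / 133.875 = 0.2802
  sepia-eyed dumpy-winged: (44 − 44.625)² / 44.625 = 0.0088
χ² = 0.0477 + 0.7284 + 0.2802 + 0.0088 = 1.0651 ≈ 1.065
Degrees of freedom = 4 − 1 = 3; critical value at α = 0.05 is 7.815.
Since 1.065 < 7.815, we fail to reject the null hypothesis — the data are consistent with the 9:3:3:1 ratio.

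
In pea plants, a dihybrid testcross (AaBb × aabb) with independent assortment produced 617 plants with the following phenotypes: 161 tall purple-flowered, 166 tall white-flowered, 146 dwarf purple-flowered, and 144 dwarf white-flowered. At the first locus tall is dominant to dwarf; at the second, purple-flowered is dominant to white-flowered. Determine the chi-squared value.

A dihybrid testcross with independent assortment gives a 1:1:1:1 ratio.
Under the 1:1:1:1 hypothesis (Σ ratio = 4, N = 617):
  tall purple-flowered: 617 × 1/4 = 154.25
  tall white-flowered: 617 × 1/4 = 154.25
  dwarf purple-flowered: 617 × 1/4 = 154.25
  dwarf white-flowered: 617 × 1/4 = 154.25
χ² = Σ (O − E)² / E
  tall purple-flowered: (161 − 154.25)² / 154.25 = 0.2954
  tall white-flowered: (166 − 154.25)² / 154.25 = 0.8951
  dwarf purple-flowered: (146 − 154.25)² / 154.25 = 0.4412
  dwarf white-flowered: (144 − 154.25)² / 154.25 = 0.6811
χ² = 0.2954 + 0.8951 + 0.4412 + 0.6811 = 2.3128 ≈ 2.313

2.313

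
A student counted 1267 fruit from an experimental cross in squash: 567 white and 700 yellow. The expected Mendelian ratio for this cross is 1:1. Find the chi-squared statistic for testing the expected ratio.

13.961

Total ratio parts = 2. Expected numbers out of 1267:
  white: 1267 × 1/2 = 633.5
  yellow: 1267 × 1/2 = 633.5
χ² = Σ (O − E)² / E
  white: (567 − 633.5)² / 633.5 = 6.9807
  yellow: (700 − 633.5)² / 633.5 = 6.9807
χ² = 6.9807 + 6.9807 = 13.9614 ≈ 13.961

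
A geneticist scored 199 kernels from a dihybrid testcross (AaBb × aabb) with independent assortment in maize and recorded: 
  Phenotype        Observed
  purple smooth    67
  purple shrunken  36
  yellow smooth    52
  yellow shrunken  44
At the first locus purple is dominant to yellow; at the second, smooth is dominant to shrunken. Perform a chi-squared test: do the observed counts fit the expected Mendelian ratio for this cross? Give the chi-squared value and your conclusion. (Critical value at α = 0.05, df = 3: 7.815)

A dihybrid testcross with independent assortment gives a 1:1:1:1 ratio.
Total ratio parts = 4. Expected numbers out of 199:
  purple smooth: 199 × 1/4 = 49.75
  purple shrunken: 199 × 1/4 = 49.75
  yellow smooth: 199 × 1/4 = 49.75
  yellow shrunken: 199 × 1/4 = 49.75
χ² = Σ (O − E)² / E
  purple smooth: (67 − 49.75)² / 49.75 = 5.9812
  purple shrunken: (36 − 49.75)² / 49.75 = 3.8003
  yellow smooth: (52 − 49.75)² / 49.75 = 0.1018
  yellow shrunken: (44 − 49.75)² / 49.75 = 0.6646
χ² = 5.9812 + 3.8003 + 0.1018 + 0.6646 = 10.5479 ≈ 10.548
Degrees of freedom = 4 − 1 = 3; critical value at α = 0.05 is 7.815.
Since 10.548 > 7.815, we reject the null hypothesis — the data do not fit the 1:1:1:1 ratio.

10.548; not consistent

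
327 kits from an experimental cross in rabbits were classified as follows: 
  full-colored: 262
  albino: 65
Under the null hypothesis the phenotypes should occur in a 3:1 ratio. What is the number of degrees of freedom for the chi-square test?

1

A goodness-of-fit test with 2 phenotype classes has df = 2 − 1 = 1.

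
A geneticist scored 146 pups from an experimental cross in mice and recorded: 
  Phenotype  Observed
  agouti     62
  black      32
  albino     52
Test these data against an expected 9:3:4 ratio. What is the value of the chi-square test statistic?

12.295

Under the 9:3:4 hypothesis (Σ ratio = 16, N = 146):
  agouti: 146 × 9/16 = 82.125
  black: 146 × 3/16 = 27.375
  albino: 146 × 4/16 = 36.5
χ² = Σ (O − E)² / E
  agouti: (62 − 82.125)² / 82.125 = 4.9317
  black: (32 − 27.375)² / 27.375 = 0.7814
  albino: (52 − 36.5)² / 36.5 = 6.5822
χ² = 4.9317 + 0.7814 + 6.5822 = 12.2953 ≈ 12.295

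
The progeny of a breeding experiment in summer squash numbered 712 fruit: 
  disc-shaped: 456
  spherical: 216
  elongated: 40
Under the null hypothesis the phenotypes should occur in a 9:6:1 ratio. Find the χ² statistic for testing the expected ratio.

17.888

Total ratio parts = 16. Expected numbers out of 712:
  disc-shaped: 712 × 9/16 = 400.5
  spherical: 712 × 6/16 = 267
  elongated: 712 × 1/16 = 44.5
χ² = Σ (O − E)² / E
  disc-shaped: (456 − 400.5)² / 400.5 = 7.6910
  spherical: (216 − 267)² / 267 = 9.7416
  elongated: (40 − 44.5)² / 44.5 = 0.4551
χ² = 7.6910 + 9.7416 + 0.4551 = 17.8877 ≈ 17.888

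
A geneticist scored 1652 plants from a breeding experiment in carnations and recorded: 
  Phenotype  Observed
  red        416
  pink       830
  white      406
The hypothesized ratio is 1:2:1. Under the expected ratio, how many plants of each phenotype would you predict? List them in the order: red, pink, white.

413, 826, 413

Under the 1:2:1 hypothesis (Σ ratio = 4, N = 1652):
  red: 1652 × 1/4 = 413
  pink: 1652 × 2/4 = 826
  white: 1652 × 1/4 = 413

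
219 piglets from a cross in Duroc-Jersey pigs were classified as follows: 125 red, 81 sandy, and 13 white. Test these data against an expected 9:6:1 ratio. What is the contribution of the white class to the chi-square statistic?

Expected counts for N = 219 under a 9:6:1 ratio (total parts = 16):
  red: 219 × 9/16 = 123.1875
  sandy: 219 × 6/16 = 82.125
  white: 219 × 1/16 = 13.6875
Contribution of white: (13 − 13.6875)² / 13.6875 = 0.0345

0.035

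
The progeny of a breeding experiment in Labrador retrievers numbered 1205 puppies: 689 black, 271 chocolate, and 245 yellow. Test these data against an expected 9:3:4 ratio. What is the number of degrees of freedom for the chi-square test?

2

A goodness-of-fit test with 3 phenotype classes has df = 3 − 1 = 2.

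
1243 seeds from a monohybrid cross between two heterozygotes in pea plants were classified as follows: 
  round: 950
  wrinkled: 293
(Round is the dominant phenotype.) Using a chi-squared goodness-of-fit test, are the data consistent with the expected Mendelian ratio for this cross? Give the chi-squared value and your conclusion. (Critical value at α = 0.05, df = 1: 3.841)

1.352; consistent

For a monohybrid cross between heterozygotes with complete dominance, the expected phenotypic ratio is 3:1.
The 3:1 ratio has 4 parts, so with N = 1243 the expected counts are:
  round: 1243 × 3/4 = 932.25
  wrinkled: 1243 × 1/4 = 310.75
χ² = Σ (O − E)² / E
  round: (950 − 932.25)² / 932.25 = 0.3380
  wrinkled: (293 − 310.75)² / 310.75 = 1.0139
χ² = 0.3380 + 1.0139 = 1.3519 ≈ 1.352
Degrees of freedom = 2 − 1 = 1; critical value at α = 0.05 is 3.841.
Since 1.352 < 3.841, we fail to reject the null hypothesis — the data are consistent with the 3:1 ratio.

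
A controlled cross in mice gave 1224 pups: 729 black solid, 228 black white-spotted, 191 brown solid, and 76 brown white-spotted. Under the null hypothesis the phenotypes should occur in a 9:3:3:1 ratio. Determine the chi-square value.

The 9:3:3:1 ratio has 16 parts, so with N = 1224 the expected counts are:
  black solid: 1224 × 9/16 = 688.5
  black white-spotted: 1224 × 3/16 = 229.5
  brown solid: 1224 × 3/16 = 229.5
  brown white-spotted: 1224 × 1/16 = 76.5
χ² = Σ (O − E)² / E
  black solid: (729 − 688.5)² / 688.5 = 2.3824
  black white-spotted: (228 − 229.5)² / 229.5 = 0.0098
  brown solid: (191 − 229.5)² / 229.5 = 6.4586
  brown white-spotted: (76 − 76.5)² / 76.5 = 0.0033
χ² = 2.3824 + 0.0098 + 6.4586 + 0.0033 = 8.8541 ≈ 8.854

8.854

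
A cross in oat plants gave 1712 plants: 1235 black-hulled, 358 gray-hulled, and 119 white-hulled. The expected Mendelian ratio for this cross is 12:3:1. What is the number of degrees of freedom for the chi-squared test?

2

A goodness-of-fit test with 3 phenotype classes has df = 3 − 1 = 2.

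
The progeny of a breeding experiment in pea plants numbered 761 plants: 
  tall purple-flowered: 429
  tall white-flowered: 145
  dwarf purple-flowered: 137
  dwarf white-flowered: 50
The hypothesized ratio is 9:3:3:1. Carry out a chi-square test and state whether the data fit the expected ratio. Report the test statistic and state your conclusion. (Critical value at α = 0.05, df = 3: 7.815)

0.391; consistent

The 9:3:3:1 ratio has 16 parts, so with N = 761 the expected counts are:
  tall purple-flowered: 761 × 9/16 = 428.0625
  tall white-flowered: 761 × 3/16 = 142.6875
  dwarf purple-flowered: 761 × 3/16 = 142.6875
  dwarf white-flowered: 761 × 1/16 = 47.5625
χ² = Σ (O − E)² / E
  tall purple-flowered: (429 − 428.0625)² / 428.0625 = 0.0021
  tall white-flowered: (145 − 142.6875)² / 142.6875 = 0.0375
  dwarf purple-flowered: (137 − 142.6875)² / 142.6875 = 0.2267
  dwarf white-flowered: (50 − 47.5625)² / 47.5625 = 0.1249
χ² = 0.0021 + 0.0375 + 0.2267 + 0.1249 = 0.3912 ≈ 0.391
Degrees of freedom = 4 − 1 = 3; critical value at α = 0.05 is 7.815.
Since 0.391 < 7.815, we fail to reject the null hypothesis — the data are consistent with the 9:3:3:1 ratio.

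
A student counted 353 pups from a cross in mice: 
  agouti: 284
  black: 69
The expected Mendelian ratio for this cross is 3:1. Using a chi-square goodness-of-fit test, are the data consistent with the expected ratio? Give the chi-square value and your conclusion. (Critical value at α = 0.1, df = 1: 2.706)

Total ratio parts = 4. Expected numbers out of 353:
  agouti: 353 × 3/4 = 264.75
  black: 353 × 1/4 = 88.25
χ² = Σ (O − E)² / E
  agouti: (284 − 264.75)² / 264.75 = 1.3997
  black: (69 − 88.25)² / 88.25 = 4.1990
χ² = 1.3997 + 4.1990 = 5.5987 ≈ 5.599
Degrees of freedom = 2 − 1 = 1; critical value at α = 0.1 is 2.706.
Since 5.599 > 2.706, we reject the null hypothesis — the data do not fit the 3:1 ratio.

5.599; not consistent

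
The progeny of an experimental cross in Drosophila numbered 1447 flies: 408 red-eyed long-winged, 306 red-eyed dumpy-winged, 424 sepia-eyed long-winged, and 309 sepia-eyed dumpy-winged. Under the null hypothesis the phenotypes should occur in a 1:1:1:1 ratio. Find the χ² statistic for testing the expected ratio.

The 1:1:1:1 ratio has 4 parts, so with N = 1447 the expected counts are:
  red-eyed long-winged: 1447 × 1/4 = 361.75
  red-eyed dumpy-winged: 1447 × 1/4 = 361.75
  sepia-eyed long-winged: 1447 × 1/4 = 361.75
  sepia-eyed dumpy-winged: 1447 × 1/4 = 361.75
χ² = Σ (O − E)² / E
  red-eyed long-winged: (408 − 361.75)² / 361.75 = 5.9131
  red-eyed dumpy-winged: (306 − 361.75)² / 361.75 = 8.5917
  sepia-eyed long-winged: (424 − 361.75)² / 361.75 = 10.7120
  sepia-eyed dumpy-winged: (309 − 361.75)² / 361.75 = 7.6919
χ² = 5.9131 + 8.5917 + 10.7120 + 7.6919 = 32.9087 ≈ 32.909

32.909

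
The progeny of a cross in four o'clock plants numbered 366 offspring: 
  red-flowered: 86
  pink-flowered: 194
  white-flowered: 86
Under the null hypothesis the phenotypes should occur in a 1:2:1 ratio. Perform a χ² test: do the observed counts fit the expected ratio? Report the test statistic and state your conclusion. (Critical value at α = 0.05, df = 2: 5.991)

Expected counts for N = 366 under a 1:2:1 ratio (total parts = 4):
  red-flowered: 366 × 1/4 = 91.5
  pink-flowered: 366 × 2/4 = 183
  white-flowered: 366 × 1/4 = 91.5
χ² = Σ (O − E)² / E
  red-flowered: (86 − 91.5)² / 91.5 = 0.3306
  pink-flowered: (194 − 183)² / 183 = 0.6612
  white-flowered: (86 − 91.5)² / 91.5 = 0.3306
χ² = 0.3306 + 0.6612 + 0.3306 = 1.3224 ≈ 1.322
Degrees of freedom = 3 − 1 = 2; critical value at α = 0.05 is 5.991.
Since 1.322 < 5.991, we fail to reject the null hypothesis — the data are consistent with the 1:2:1 ratio.

1.322; consistent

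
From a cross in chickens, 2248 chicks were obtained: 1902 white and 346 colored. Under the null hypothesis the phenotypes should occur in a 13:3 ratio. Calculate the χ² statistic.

16.645

Under the 13:3 hypothesis (Σ ratio = 16, N = 2248):
  white: 2248 × 13/16 = 1826.5
  colored: 2248 × 3/16 = 421.5
χ² = Σ (O − E)² / E
  white: (1902 − 1826.5)² / 1826.5 = 3.1209
  colored: (346 − 421.5)² / 421.5 = 13.5237
χ² = 3.1209 + 13.5237 = 16.6446 ≈ 16.645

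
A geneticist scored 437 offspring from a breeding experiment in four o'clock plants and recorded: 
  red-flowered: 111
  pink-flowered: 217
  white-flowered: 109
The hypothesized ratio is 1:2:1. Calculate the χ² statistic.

Total ratio parts = 4. Expected numbers out of 437:
  red-flowered: 437 × 1/4 = 109.25
  pink-flowered: 437 × 2/4 = 218.5
  white-flowered: 437 × 1/4 = 109.25
χ² = Σ (O − E)² / E
  red-flowered: (111 − 109.25)² / 109.25 = 0.0280
  pink-flowered: (217 − 218.5)² / 218.5 = 0.0103
  white-flowered: (109 − 109.25)² / 109.25 = 0.0006
χ² = 0.0280 + 0.0103 + 0.0006 = 0.0389 ≈ 0.039

0.039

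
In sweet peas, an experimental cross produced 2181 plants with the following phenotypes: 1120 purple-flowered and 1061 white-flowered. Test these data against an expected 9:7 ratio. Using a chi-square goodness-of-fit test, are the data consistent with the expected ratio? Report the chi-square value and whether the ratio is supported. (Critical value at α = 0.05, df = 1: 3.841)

21.256; not consistent

Under the 9:7 hypothesis (Σ ratio = 16, N = 2181):
  purple-flowered: 2181 × 9/16 = 1226.8125
  white-flowered: 2181 × 7/16 = 954.1875
χ² = Σ (O − E)² / E
  purple-flowered: (1120 − 1226.8125)² / 1226.8125 = 9.2996
  white-flowered: (1061 − 954.1875)² / 954.1875 = 11.9567
χ² = 9.2996 + 11.9567 = 21.2563 ≈ 21.256
Degrees of freedom = 2 − 1 = 1; critical value at α = 0.05 is 3.841.
Since 21.256 > 3.841, we reject the null hypothesis — the data do not fit the 9:7 ratio.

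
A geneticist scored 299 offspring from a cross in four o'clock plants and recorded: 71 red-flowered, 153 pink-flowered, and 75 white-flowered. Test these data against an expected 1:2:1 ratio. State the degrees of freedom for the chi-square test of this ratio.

A goodness-of-fit test with 3 phenotype classes has df = 3 − 1 = 2.

2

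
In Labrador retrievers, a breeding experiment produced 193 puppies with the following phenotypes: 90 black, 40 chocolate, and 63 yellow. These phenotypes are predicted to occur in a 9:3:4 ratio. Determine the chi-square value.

The 9:3:4 ratio has 16 parts, so with N = 193 the expected counts are:
  black: 193 × 9/16 = 108.5625
  chocolate: 193 × 3/16 = 36.1875
  yellow: 193 × 4/16 = 48.25
χ² = Σ (O − E)² / E
  black: (90 − 108.5625)² / 108.5625 = 3.1739
  chocolate: (40 − 36.1875)² / 36.1875 = 0.4017
  yellow: (63 − 48.25)² / 48.25 = 4.5091
χ² = 3.1739 + 0.4017 + 4.5091 = 8.0847 ≈ 8.085

8.085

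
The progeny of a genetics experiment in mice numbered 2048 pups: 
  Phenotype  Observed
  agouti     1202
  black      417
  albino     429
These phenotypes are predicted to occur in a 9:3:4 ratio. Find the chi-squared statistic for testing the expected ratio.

Under the 9:3:4 hypothesis (Σ ratio = 16, N = 2048):
  agouti: 2048 × 9/16 = 1152
  black: 2048 × 3/16 = 384
  albino: 2048 × 4/16 = 512
χ² = Σ (O − E)² / E
  agouti: (1202 − 1152)² / 1152 = 2.1701
  black: (417 − 384)² / 384 = 2.8359
  albino: (429 − 512)² / 512 = 13.4551
χ² = 2.1701 + 2.8359 + 13.4551 = 18.4611 ≈ 18.461

18.461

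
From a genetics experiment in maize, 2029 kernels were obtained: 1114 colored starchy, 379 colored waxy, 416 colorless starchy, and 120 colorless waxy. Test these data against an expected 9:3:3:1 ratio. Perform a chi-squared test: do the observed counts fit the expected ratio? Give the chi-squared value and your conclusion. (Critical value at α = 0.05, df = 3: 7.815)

4.349; consistent

Total ratio parts = 16. Expected numbers out of 2029:
  colored starchy: 2029 × 9/16 = 1141.3125
  colored waxy: 2029 × 3/16 = 380.4375
  colorless starchy: 2029 × 3/16 = 380.4375
  colorless waxy: 2029 × 1/16 = 126.8125
χ² = Σ (O − E)² / E
  colored starchy: (1114 − 1141.3125)² / 1141.3125 = 0.6536
  colored waxy: (379 − 380.4375)² / 380.4375 = 0.0054
  colorless starchy: (416 − 380.4375)² / 380.4375 = 3.3243
  colorless waxy: (120 − 126.8125)² / 126.8125 = 0.3660
χ² = 0.6536 + 0.0054 + 3.3243 + 0.3660 = 4.3493 ≈ 4.349
Degrees of freedom = 4 − 1 = 3; critical value at α = 0.05 is 7.815.
Since 4.349 < 7.815, we fail to reject the null hypothesis — the data are consistent with the 9:3:3:1 ratio.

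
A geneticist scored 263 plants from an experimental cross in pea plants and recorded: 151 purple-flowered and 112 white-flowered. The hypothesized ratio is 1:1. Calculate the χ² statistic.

5.783

The 1:1 ratio has 2 parts, so with N = 263 the expected counts are:
  purple-flowered: 263 × 1/2 = 131.5
  white-flowered: 263 × 1/2 = 131.5
χ² = Σ (O − E)² / E
  purple-flowered: (151 − 131.5)² / 131.5 = 2.8916
  white-flowered: (112 − 131.5)² / 131.5 = 2.8916
χ² = 2.8916 + 2.8916 = 5.7832 ≈ 5.783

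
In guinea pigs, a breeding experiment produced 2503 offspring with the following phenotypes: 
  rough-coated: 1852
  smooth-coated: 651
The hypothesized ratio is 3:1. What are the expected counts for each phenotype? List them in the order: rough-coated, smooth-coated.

1877.25, 625.75

Total ratio parts = 4. Expected numbers out of 2503:
  rough-coated: 2503 × 3/4 = 1877.25
  smooth-coated: 2503 × 1/4 = 625.75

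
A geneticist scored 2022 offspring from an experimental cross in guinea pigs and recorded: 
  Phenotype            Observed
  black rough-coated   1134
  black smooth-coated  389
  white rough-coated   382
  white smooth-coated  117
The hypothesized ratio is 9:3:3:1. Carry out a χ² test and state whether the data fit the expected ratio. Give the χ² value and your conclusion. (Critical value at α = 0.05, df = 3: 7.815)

0.985; consistent

Under the 9:3:3:1 hypothesis (Σ ratio = 16, N = 2022):
  black rough-coated: 2022 × 9/16 = 1137.375
  black smooth-coated: 2022 × 3/16 = 379.125
  white rough-coated: 2022 × 3/16 = 379.125
  white smooth-coated: 2022 × 1/16 = 126.375
χ² = Σ (O − E)² / E
  black rough-coated: (1134 − 1137.375)² / 1137.375 = 0.0100
  black smooth-coated: (389 − 379.125)² / 379.125 = 0.2572
  white rough-coated: (382 − 379.125)² / 379.125 = 0.0218
  white smooth-coated: (117 − 126.375)² / 126.375 = 0.6955
χ² = 0.0100 + 0.2572 + 0.0218 + 0.6955 = 0.9845 ≈ 0.985
Degrees of freedom = 4 − 1 = 3; critical value at α = 0.05 is 7.815.
Since 0.985 < 7.815, we fail to reject the null hypothesis — the data are consistent with the 9:3:3:1 ratio.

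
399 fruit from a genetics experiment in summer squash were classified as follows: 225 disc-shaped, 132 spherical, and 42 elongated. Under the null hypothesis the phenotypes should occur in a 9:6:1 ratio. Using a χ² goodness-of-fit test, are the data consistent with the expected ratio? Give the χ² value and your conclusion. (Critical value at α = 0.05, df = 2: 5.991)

Under the 9:6:1 hypothesis (Σ ratio = 16, N = 399):
  disc-shaped: 399 × 9/16 = 224.4375
  spherical: 399 × 6/16 = 149.625
  elongated: 399 × 1/16 = 24.9375
χ² = Σ (O − E)² / E
  disc-shaped: (225 − 224.4375)² / 224.4375 = 0.0014
  spherical: (132 − 149.625)² / 149.625 = 2.0761
  elongated: (42 − 24.9375)² / 24.9375 = 11.6743
χ² = 0.0014 + 2.0761 + 11.6743 = 13.7518 ≈ 13.752
Degrees of freedom = 3 − 1 = 2; critical value at α = 0.05 is 5.991.
Since 13.752 > 5.991, we reject the null hypothesis — the data do not fit the 9:6:1 ratio.

13.752; not consistent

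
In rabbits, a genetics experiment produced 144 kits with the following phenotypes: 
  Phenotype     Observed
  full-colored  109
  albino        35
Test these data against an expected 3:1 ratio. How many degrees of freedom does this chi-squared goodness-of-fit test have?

1

A goodness-of-fit test with 2 phenotype classes has df = 2 − 1 = 1.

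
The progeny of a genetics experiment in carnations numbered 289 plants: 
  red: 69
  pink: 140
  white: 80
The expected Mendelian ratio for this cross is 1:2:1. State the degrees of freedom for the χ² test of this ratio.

2

A goodness-of-fit test with 3 phenotype classes has df = 3 − 1 = 2.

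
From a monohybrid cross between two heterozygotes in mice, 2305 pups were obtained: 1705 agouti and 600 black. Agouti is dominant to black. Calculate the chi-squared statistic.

For a monohybrid cross between heterozygotes with complete dominance, the expected phenotypic ratio is 3:1.
Total ratio parts = 4. Expected numbers out of 2305:
  agouti: 2305 × 3/4 = 1728.75
  black: 2305 × 1/4 = 576.25
χ² = Σ (O − E)² / E
  agouti: (1705 − 1728.75)² / 1728.75 = 0.3263
  black: (600 − 576.25)² / 576.25 = 0.9789
χ² = 0.3263 + 0.9789 = 1.3052 ≈ 1.305

1.305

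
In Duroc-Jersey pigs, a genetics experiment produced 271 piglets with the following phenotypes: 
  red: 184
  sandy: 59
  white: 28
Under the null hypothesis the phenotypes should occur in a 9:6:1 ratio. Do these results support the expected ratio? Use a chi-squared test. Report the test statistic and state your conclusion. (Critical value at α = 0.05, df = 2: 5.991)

31.639; not consistent

Total ratio parts = 16. Expected numbers out of 271:
  red: 271 × 9/16 = 152.4375
  sandy: 271 × 6/16 = 101.625
  white: 271 × 1/16 = 16.9375
χ² = Σ (O − E)² / E
  red: (184 − 152.4375)² / 152.4375 = 6.5351
  sandy: (59 − 101.625)² / 101.625 = 17.8784
  white: (28 − 16.9375)² / 16.9375 = 7.2253
χ² = 6.5351 + 17.8784 + 7.2253 = 31.6388 ≈ 31.639
Degrees of freedom = 3 − 1 = 2; critical value at α = 0.05 is 5.991.
Since 31.639 > 5.991, we reject the null hypothesis — the data do not fit the 9:6:1 ratio.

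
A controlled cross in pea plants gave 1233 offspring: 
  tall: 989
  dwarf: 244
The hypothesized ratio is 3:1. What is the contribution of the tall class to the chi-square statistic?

Under the 3:1 hypothesis (Σ ratio = 4, N = 1233):
  tall: 1233 × 3/4 = 924.75
  dwarf: 1233 × 1/4 = 308.25
Contribution of tall: (989 − 924.75)² / 924.75 = 4.4640

4.464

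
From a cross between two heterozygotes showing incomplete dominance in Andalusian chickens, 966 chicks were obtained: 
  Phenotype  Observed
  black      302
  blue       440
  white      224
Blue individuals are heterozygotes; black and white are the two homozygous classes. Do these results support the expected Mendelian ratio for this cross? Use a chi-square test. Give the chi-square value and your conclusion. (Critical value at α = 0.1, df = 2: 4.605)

With incomplete dominance, a heterozygote × heterozygote cross gives a 1:2:1 phenotypic ratio.
The 1:2:1 ratio has 4 parts, so with N = 966 the expected counts are:
  black: 966 × 1/4 = 241.5
  blue: 966 × 2/4 = 483
  white: 966 × 1/4 = 241.5
χ² = Σ (O − E)² / E
  black: (302 − 241.5)² / 241.5 = 15.1563
  blue: (440 − 483)² / 483 = 3.8282
  white: (224 − 241.5)² / 241.5 = 1.2681
χ² = 15.1563 + 3.8282 + 1.2681 = 20.2526 ≈ 20.253
Degrees of freedom = 3 − 1 = 2; critical value at α = 0.1 is 4.605.
Since 20.253 > 4.605, we reject the null hypothesis — the data do not fit the 1:2:1 ratio.

20.253; not consistent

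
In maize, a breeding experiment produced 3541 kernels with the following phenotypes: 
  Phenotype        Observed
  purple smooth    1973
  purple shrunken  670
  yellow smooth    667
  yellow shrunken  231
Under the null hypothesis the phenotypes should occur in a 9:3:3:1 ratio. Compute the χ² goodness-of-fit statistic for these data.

0.671

Under the 9:3:3:1 hypothesis (Σ ratio = 16, N = 3541):
  purple smooth: 3541 × 9/16 = 1991.8125
  purple shrunken: 3541 × 3/16 = 663.9375
  yellow smooth: 3541 × 3/16 = 663.9375
  yellow shrunken: 3541 × 1/16 = 221.3125
χ² = Σ (O − E)² / E
  purple smooth: (1973 − 1991.8125)² / 1991.8125 = 0.1777
  purple shrunken: (670 − 663.9375)² / 663.9375 = 0.0554
  yellow smooth: (667 − 663.9375)² / 663.9375 = 0.0141
  yellow shrunken: (231 − 221.3125)² / 221.3125 = 0.4241
χ² = 0.1777 + 0.0554 + 0.0141 + 0.4241 = 0.6713 ≈ 0.671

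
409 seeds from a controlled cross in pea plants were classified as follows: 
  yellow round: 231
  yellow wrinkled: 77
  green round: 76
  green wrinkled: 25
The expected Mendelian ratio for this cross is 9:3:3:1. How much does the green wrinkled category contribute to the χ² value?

Total ratio parts = 16. Expected numbers out of 409:
  yellow round: 409 × 9/16 = 230.0625
  yellow wrinkled: 409 × 3/16 = 76.6875
  green round: 409 × 3/16 = 76.6875
  green wrinkled: 409 × 1/16 = 25.5625
Contribution of green wrinkled: (25 − 25.5625)² / 25.5625 = 0.0124

0.012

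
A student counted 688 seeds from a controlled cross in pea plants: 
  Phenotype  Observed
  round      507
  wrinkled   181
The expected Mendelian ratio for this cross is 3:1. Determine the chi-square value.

Expected counts for N = 688 under a 3:1 ratio (total parts = 4):
  round: 688 × 3/4 = 516
  wrinkled: 688 × 1/4 = 172
χ² = Σ (O − E)² / E
  round: (507 − 516)² / 516 = 0.1570
  wrinkled: (181 − 172)² / 172 = 0.4709
χ² = 0.1570 + 0.4709 = 0.6279 ≈ 0.628

0.628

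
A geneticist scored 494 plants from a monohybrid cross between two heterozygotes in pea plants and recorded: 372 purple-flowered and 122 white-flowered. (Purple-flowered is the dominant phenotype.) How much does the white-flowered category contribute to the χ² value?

For a monohybrid cross between heterozygotes with complete dominance, the expected phenotypic ratio is 3:1.
The 3:1 ratio has 4 parts, so with N = 494 the expected counts are:
  purple-flowered: 494 × 3/4 = 370.5
  white-flowered: 494 × 1/4 = 123.5
Contribution of white-flowered: (122 − 123.5)² / 123.5 = 0.0182

0.018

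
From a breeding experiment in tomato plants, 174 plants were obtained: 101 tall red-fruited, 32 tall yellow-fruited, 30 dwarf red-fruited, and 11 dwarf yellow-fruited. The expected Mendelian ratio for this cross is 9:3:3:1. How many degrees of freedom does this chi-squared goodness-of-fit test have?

3

A goodness-of-fit test with 4 phenotype classes has df = 4 − 1 = 3.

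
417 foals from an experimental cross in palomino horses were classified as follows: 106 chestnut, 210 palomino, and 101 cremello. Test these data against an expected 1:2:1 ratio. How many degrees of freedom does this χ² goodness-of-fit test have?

A goodness-of-fit test with 3 phenotype classes has df = 3 − 1 = 2.

2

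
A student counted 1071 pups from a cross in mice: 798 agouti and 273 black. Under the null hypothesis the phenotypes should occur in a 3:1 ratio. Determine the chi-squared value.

Expected counts for N = 1071 under a 3:1 ratio (total parts = 4):
  agouti: 1071 × 3/4 = 803.25
  black: 1071 × 1/4 = 267.75
χ² = Σ (O − E)² / E
  agouti: (798 − 803.25)² / 803.25 = 0.0343
  black: (273 − 267.75)² / 267.75 = 0.1029
χ² = 0.0343 + 0.1029 = 0.1372 ≈ 0.137

0.137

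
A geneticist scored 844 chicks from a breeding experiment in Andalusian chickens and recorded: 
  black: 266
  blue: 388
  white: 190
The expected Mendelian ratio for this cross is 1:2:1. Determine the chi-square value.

Expected counts for N = 844 under a 1:2:1 ratio (total parts = 4):
  black: 844 × 1/4 = 211
  blue: 844 × 2/4 = 422
  white: 844 × 1/4 = 211
χ² = Σ (O − E)² / E
  black: (266 − 211)² / 211 = 14.3365
  blue: (388 − 422)² / 422 = 2.7393
  white: (190 − 211)² / 211 = 2.0900
χ² = 14.3365 + 2.7393 + 2.0900 = 19.1658 ≈ 19.166

19.166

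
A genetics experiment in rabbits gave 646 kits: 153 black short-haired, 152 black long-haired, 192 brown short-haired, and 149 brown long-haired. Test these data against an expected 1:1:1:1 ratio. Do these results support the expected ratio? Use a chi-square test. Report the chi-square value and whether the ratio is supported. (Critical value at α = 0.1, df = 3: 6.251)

The 1:1:1:1 ratio has 4 parts, so with N = 646 the expected counts are:
  black short-haired: 646 × 1/4 = 161.5
  black long-haired: 646 × 1/4 = 161.5
  brown short-haired: 646 × 1/4 = 161.5
  brown long-haired: 646 × 1/4 = 161.5
χ² = Σ (O − E)² / E
  black short-haired: (153 − 161.5)² / 161.5 = 0.4474
  black long-haired: (152 − 161.5)² / 161.5 = 0.5588
  brown short-haired: (192 − 161.5)² / 161.5 = 5.7601
  brown long-haired: (149 − 161.5)² / 161.5 = 0.9675
χ² = 0.4474 + 0.5588 + 5.7601 + 0.9675 = 7.7338 ≈ 7.734
Degrees of freedom = 4 − 1 = 3; critical value at α = 0.1 is 6.251.
Since 7.734 > 6.251, we reject the null hypothesis — the data do not fit the 1:1:1:1 ratio.

7.734; not consistent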